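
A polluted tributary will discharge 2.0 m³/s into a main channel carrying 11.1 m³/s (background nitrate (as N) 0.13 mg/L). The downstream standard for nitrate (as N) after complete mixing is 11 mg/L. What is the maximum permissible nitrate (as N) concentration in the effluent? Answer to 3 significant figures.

At the limit, (Qr·Cr + Qe·Cₑ)/(Qr + Qe) = 11:
Cₑ = (13.10·11 − 11.10·0.1300) / 2.000 = 71.33 mg/L.

71.3 mg/L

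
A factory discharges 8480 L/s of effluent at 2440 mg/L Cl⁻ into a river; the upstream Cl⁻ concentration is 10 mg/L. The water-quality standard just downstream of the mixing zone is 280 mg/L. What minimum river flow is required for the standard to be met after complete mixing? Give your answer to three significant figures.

67800 L/s

Set C_mix = 280: (Q·10.00 + 8480·2440) / (Q + 8480) = 280
→ Q = 8480·(2440 − 280)/(280 − 10.00) = 67840 L/s.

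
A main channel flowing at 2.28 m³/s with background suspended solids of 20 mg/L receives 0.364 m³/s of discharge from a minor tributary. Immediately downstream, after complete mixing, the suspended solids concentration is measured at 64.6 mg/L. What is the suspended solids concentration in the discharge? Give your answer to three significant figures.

Mass balance: 2.280·20.00 + 0.3640·Cₑ = 2.644·64.60
→ Cₑ = (2.644·64.60 − 2.280·20.00) / 0.3640 = 344.0 mg/L.

344 mg/L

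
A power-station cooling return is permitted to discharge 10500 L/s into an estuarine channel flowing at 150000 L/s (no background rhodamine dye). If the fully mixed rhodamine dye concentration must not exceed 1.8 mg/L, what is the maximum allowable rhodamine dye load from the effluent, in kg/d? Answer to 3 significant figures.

Mass balance at the limit: 150000·0 + 10500·Cₑ = 160500·1.8 → Cₑ = 27.51 mg/L.
10500 L/s = 10.50 m³/s. Load = 10.50 m³/s × 27.51 g/m³ × 86 400 s/d = 24960 kg/d.

25000 kg/d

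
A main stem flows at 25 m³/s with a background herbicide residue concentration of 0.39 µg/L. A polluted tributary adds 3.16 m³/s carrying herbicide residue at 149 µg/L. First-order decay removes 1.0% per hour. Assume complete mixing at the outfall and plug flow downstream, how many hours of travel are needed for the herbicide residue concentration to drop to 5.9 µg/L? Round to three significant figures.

106 h

Conservation of mass: C = (25.00·0.3900 + 3.160·149.0) / 28.16 = 480.6/28.16 = 17.07 µg/L.
1.0%/h lost → k = −ln(1 − 0.01) = 0.01005 h⁻¹.
17.07·exp(−k·t) = 5.9 → t = ln(17.07/5.9)/k = 380500 s = 105.7 h.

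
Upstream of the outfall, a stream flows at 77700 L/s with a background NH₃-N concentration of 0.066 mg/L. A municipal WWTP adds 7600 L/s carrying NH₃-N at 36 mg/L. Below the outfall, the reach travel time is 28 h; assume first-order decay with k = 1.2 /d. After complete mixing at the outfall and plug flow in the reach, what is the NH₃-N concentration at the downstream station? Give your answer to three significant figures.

0.806 mg/L

Flow-weighted average: C = (77700·0.06600 + 7600·36.00) / 85300 = 278700/85300 = 3.268 mg/L.
Decay over the reach: 3.268·exp(−kt) = 3.268·0.2466 = 0.8058 mg/L.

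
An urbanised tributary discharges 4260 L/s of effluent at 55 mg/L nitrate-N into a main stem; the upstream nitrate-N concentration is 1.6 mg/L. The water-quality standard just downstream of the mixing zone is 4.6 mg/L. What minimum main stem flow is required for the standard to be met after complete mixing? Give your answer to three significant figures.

71600 L/s

Set C_mix = 4.6: (Q·1.600 + 4260·55.00) / (Q + 4260) = 4.6
→ Q = 4260·(55.00 − 4.6)/(4.6 − 1.600) = 71570 L/s.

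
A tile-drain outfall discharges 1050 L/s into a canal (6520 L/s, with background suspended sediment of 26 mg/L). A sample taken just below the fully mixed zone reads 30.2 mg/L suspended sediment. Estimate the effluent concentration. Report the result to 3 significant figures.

56.3 mg/L

Mass balance: 6520·26.00 + 1050·Cₑ = 7570·30.20
→ Cₑ = (7570·30.20 − 6520·26.00) / 1050 = 56.28 mg/L.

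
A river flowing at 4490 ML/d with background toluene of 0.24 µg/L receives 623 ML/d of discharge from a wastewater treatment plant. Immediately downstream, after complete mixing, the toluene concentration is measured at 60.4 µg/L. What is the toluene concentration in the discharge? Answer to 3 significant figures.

494 µg/L

Mass balance: 4490·0.2400 + 623.0·Cₑ = 5113·60.40
→ Cₑ = (5113·60.40 − 4490·0.2400) / 623.0 = 494.0 µg/L.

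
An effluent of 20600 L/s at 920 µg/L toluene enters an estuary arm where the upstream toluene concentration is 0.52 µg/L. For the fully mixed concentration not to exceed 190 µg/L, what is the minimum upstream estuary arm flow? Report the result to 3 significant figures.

Set C_mix = 190: (Q·0.5200 + 20600·920.0) / (Q + 20600) = 190
→ Q = 20600·(920.0 − 190)/(190 − 0.5200) = 79360 L/s.

79400 L/s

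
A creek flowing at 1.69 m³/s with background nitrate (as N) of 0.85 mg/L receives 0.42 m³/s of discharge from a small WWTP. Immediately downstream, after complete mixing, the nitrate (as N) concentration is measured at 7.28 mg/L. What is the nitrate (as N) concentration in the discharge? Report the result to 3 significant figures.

33.2 mg/L

Mass balance: 1.690·0.8500 + 0.4200·Cₑ = 2.110·7.280
→ Cₑ = (2.110·7.280 − 1.690·0.8500) / 0.4200 = 33.15 mg/L.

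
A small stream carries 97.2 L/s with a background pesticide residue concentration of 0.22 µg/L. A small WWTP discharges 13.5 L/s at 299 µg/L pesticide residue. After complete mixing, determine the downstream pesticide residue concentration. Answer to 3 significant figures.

Flow-weighted average: C = (97.20·0.2200 + 13.50·299.0) / 110.7 = 4058/110.7 = 36.66 µg/L.

36.7 µg/L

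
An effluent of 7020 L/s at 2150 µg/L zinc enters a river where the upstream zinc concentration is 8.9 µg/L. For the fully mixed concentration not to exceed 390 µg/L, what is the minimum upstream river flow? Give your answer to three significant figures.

32400 L/s

Set C_mix = 390: (Q·8.900 + 7020·2150) / (Q + 7020) = 390
→ Q = 7020·(2150 − 390)/(390 − 8.900) = 32420 L/s.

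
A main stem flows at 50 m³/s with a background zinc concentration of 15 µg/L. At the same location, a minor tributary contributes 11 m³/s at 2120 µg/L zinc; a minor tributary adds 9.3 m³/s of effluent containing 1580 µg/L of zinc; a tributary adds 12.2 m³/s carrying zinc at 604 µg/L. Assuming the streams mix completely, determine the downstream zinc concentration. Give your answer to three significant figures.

Mass balance: C = (50.00·15.00 + 11.00·2120 + 9.300·1580 + 12.20·604.0) / 82.50 = 46130/82.50 = 559.2 µg/L.

559 µg/L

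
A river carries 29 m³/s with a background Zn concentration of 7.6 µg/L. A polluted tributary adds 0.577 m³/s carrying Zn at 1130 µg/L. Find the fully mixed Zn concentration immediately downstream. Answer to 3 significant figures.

Flow-weighted average: C = (29.00·7.600 + 0.5770·1130) / 29.58 = 872.4/29.58 = 29.50 µg/L.

29.5 µg/L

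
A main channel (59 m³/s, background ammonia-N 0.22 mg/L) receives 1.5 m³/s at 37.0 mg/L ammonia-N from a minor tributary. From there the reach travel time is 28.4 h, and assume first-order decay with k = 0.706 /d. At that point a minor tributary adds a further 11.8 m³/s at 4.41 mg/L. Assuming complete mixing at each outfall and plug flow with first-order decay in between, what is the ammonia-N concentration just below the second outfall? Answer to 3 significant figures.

Flow-weighted average: C = (59.00·0.2200 + 1.500·37.00) / 60.50 = 68.48/60.50 = 1.132 mg/L; combined flow 60.50 m³/s.
Decay over the reach: 1.132·exp(−kt) = 1.132·0.4337 = 0.4909 mg/L.
At the second outfall, C = (60.50·0.4909 + 11.80·4.410) / (60.50 + 11.80) = 1.131 mg/L.

1.13 mg/L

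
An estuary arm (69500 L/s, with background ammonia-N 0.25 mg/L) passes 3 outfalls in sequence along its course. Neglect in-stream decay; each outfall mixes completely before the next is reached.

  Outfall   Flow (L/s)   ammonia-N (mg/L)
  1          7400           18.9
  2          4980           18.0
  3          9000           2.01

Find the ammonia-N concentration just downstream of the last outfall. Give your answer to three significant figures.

2.92 mg/L

Outfall 1: combined Q = 76900 L/s; C = (69500·0.2500 + 7400·18.90)/76900 = 2.045 mg/L.
Outfall 2: combined Q = 81880 L/s; C = (76900·2.045 + 4980·18.00)/81880 = 3.015 mg/L.
Outfall 3: combined Q = 90880 L/s; C = (81880·3.015 + 9000·2.010)/90880 = 2.916 mg/L.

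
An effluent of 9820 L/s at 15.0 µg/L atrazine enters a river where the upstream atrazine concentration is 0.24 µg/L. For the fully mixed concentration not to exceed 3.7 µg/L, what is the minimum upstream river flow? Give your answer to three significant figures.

32100 L/s

Set C_mix = 3.7: (Q·0.2400 + 9820·15.00) / (Q + 9820) = 3.7
→ Q = 9820·(15.00 − 3.7)/(3.7 − 0.2400) = 32070 L/s.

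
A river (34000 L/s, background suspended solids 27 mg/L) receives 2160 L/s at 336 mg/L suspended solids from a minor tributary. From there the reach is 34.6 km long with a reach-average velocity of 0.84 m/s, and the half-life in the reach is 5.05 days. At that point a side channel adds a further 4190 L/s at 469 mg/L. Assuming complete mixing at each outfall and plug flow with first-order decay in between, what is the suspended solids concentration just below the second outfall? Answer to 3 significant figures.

86.9 mg/L

After mixing, C = (34000·27.00 + 2160·336.0) / 36160 = 1644000/36160 = 45.46 mg/L; combined flow 36160 L/s.
Travel time t = 34.6·1000 / 0.84 = 41190 s = 11.44 h.
Half-life 5.05 d → k = ln 2 / 5.05 = 0.1373 d⁻¹.
First-order decay: C = 45.46·exp(−k·t) = 45.46·0.9367 = 42.58 mg/L.
At the second outfall, C = (36160·42.58 + 4190·469.0) / (36160 + 4190) = 86.86 mg/L.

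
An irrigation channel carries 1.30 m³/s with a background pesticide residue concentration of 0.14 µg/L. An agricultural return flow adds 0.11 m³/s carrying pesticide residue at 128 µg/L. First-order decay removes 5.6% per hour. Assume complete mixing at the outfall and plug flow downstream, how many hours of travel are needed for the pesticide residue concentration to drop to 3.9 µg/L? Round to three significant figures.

16.5 h

Conservation of mass: C = (1.300·0.1400 + 0.1100·128.0) / 1.410 = 14.26/1.410 = 10.11 µg/L.
5.6%/h lost → k = −ln(1 − 0.056) = 0.05763 h⁻¹.
10.11·exp(−k·t) = 3.9 → t = ln(10.11/3.9)/k = 59530 s = 16.54 h.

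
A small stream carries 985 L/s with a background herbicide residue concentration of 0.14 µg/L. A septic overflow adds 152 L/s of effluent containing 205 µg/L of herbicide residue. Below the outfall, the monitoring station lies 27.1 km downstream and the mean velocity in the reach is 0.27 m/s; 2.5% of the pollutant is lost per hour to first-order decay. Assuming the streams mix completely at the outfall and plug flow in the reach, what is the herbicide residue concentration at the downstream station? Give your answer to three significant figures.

Conservation of mass: C = (985.0·0.1400 + 152.0·205.0) / 1137 = 31300/1137 = 27.53 µg/L.
Travel time t = 27.1·1000 / 0.27 = 100400 s = 27.88 h.
2.5%/h lost → k = −ln(1 − 0.025) = 0.02532 h⁻¹.
First-order decay: C = 27.53·exp(−k·t) = 27.53·0.4937 = 13.59 µg/L.

13.6 µg/L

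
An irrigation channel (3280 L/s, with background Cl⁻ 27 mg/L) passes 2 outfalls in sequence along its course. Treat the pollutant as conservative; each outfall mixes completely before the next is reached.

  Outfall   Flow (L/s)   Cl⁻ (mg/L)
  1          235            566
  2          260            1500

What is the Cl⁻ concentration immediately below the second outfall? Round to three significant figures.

After outfall 1: Q = 3280 + 235.0 = 3515 L/s; C = (3280·27.00 + 235.0·566.0)/3515 = 63.04 mg/L.
After outfall 2: Q = 3515 + 260.0 = 3775 L/s; C = (3515·63.04 + 260.0·1500)/3775 = 162.0 mg/L.

162 mg/L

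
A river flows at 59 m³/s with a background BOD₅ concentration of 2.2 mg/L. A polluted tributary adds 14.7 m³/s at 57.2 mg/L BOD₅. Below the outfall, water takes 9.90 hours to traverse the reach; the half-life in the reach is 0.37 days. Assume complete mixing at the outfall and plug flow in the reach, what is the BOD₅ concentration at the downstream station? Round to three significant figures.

Mass balance: C = (59.00·2.200 + 14.70·57.20) / 73.70 = 970.6/73.70 = 13.17 mg/L.
Half-life 0.37 d → k = ln 2 / 0.37 = 1.873 d⁻¹.
First-order decay: C = 13.17·exp(−k·t) = 13.17·0.4617 = 6.081 mg/L.

6.08 mg/L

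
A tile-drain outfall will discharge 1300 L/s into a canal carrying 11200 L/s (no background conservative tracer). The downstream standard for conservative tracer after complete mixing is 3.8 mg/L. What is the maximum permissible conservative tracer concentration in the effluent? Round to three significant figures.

36.5 mg/L

At the limit, (Qr·Cr + Qe·Cₑ)/(Qr + Qe) = 3.8:
Cₑ = (12500·3.8 − 11200·0) / 1300 = 36.54 mg/L.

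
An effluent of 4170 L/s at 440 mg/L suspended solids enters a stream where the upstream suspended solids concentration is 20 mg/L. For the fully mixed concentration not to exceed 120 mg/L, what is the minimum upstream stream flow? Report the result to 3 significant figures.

13300 L/s

Set C_mix = 120: (Q·20.00 + 4170·440.0) / (Q + 4170) = 120
→ Q = 4170·(440.0 − 120)/(120 − 20.00) = 13340 L/s.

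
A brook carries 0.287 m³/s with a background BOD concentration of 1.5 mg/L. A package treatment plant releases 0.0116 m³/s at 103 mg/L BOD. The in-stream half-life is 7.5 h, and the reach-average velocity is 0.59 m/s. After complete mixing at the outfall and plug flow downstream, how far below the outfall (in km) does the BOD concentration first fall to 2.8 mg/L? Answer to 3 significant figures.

Mass balance: C = (0.2870·1.500 + 0.01160·103.0) / 0.2986 = 1.625/0.2986 = 5.443 mg/L.
Half-life 7.5 h → k = ln 2 / 7.5 = 0.09242 h⁻¹ = 2.218 d⁻¹.
Set 5.443·exp(−k·t) = 2.8 → t = ln(5.443/2.8)/k = 25890 s = 7.192 h.
Distance = v·t = 0.59·25890 = 15280 m = 15.28 km.

15.3 km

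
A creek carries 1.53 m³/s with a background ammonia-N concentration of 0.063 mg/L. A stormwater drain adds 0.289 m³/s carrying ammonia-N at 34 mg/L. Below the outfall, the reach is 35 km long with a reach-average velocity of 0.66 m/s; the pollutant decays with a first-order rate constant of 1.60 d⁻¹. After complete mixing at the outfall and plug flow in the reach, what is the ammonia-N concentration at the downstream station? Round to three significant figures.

Mixed concentration C = ΣQC/ΣQ = (1.530·0.06300 + 0.2890·34.00) / 1.819 = 9.922/1.819 = 5.455 mg/L.
Travel time t = 35·1000 / 0.66 = 53030 s = 14.73 h.
First-order decay: C = 5.455·exp(−k·t) = 5.455·0.3745 = 2.043 mg/L.

2.04 mg/L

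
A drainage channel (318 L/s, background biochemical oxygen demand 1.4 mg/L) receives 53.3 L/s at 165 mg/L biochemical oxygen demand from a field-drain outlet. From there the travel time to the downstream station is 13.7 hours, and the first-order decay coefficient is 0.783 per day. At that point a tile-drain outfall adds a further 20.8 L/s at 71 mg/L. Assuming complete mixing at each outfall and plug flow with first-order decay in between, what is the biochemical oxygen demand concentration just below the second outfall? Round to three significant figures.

18.8 mg/L

Mass balance: C = (318.0·1.400 + 53.30·165.0) / 371.3 = 9240/371.3 = 24.88 mg/L; combined flow 371.3 L/s.
Decay over the reach: 24.88·exp(−kt) = 24.88·0.6396 = 15.92 mg/L.
At the second outfall, C = (371.3·15.92 + 20.80·71.00) / (371.3 + 20.80) = 18.84 mg/L.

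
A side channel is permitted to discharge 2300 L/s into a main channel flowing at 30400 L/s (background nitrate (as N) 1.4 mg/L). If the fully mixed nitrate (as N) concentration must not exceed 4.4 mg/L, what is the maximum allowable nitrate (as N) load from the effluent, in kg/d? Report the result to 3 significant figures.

Mass balance at the limit: 30400·1.400 + 2300·Cₑ = 32700·4.4 → Cₑ = 44.05 mg/L.
2300 L/s = 2.300 m³/s. Load = 2.300 m³/s × 44.05 g/m³ × 86 400 s/d = 8754 kg/d.

8750 kg/d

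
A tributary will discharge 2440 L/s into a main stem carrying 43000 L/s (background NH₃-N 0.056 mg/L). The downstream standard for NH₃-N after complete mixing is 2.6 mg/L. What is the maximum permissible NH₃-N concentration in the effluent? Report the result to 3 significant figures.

47.4 mg/L

At the limit, (Qr·Cr + Qe·Cₑ)/(Qr + Qe) = 2.6:
Cₑ = (45440·2.6 − 43000·0.05600) / 2440 = 47.43 mg/L.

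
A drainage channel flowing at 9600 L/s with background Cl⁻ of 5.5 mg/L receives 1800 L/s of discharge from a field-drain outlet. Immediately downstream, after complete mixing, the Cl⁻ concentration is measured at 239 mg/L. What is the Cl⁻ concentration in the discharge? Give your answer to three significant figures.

Mass balance: 9600·5.500 + 1800·Cₑ = 11400·239.0
→ Cₑ = (11400·239.0 − 9600·5.500) / 1800 = 1484 mg/L.

1480 mg/L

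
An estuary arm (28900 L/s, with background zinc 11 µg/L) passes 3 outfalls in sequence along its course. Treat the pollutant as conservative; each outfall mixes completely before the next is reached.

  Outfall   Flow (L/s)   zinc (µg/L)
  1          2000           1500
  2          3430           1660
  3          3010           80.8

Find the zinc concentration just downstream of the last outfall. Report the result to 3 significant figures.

248 µg/L

Outfall 1: combined Q = 30900 L/s; C = (28900·11.00 + 2000·1500)/30900 = 107.4 µg/L.
Outfall 2: combined Q = 34330 L/s; C = (30900·107.4 + 3430·1660)/34330 = 262.5 µg/L.
Outfall 3: combined Q = 37340 L/s; C = (34330·262.5 + 3010·80.80)/37340 = 247.9 µg/L.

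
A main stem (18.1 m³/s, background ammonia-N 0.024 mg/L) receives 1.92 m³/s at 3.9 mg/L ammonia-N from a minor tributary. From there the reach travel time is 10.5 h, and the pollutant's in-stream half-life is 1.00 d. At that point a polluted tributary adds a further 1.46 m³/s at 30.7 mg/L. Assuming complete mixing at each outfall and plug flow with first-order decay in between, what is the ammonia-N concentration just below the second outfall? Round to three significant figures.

2.36 mg/L

Conservation of mass: C = (18.10·0.02400 + 1.920·3.900) / 20.02 = 7.922/20.02 = 0.3957 mg/L; combined flow 20.02 m³/s.
Half-life 1.00 d → k = ln 2 / 1.00 = 0.6931 d⁻¹.
Decay over the reach: 0.3957·exp(−kt) = 0.3957·0.7384 = 0.2922 mg/L.
Second outfall: C = (20.02·0.2922 + 1.460·30.70)/21.48 = 2.359 mg/L.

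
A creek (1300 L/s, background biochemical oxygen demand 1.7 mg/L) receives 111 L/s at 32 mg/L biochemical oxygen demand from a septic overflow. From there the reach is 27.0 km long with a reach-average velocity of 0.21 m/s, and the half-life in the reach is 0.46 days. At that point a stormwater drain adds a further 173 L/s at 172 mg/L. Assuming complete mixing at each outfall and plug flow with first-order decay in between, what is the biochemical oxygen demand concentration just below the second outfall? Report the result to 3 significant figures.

Flow-weighted average: C = (1300·1.700 + 111.0·32.00) / 1411 = 5762/1411 = 4.084 mg/L; combined flow 1411 L/s.
Travel time t = 27.0·1000 / 0.21 = 128600 s = 35.71 h.
Half-life 0.46 d → k = ln 2 / 0.46 = 1.507 d⁻¹.
Decay over the reach: 4.084·exp(−kt) = 4.084·0.1062 = 0.4337 mg/L.
At the second outfall, C = (1411·0.4337 + 173.0·172.0) / (1411 + 173.0) = 19.17 mg/L.

19.2 mg/L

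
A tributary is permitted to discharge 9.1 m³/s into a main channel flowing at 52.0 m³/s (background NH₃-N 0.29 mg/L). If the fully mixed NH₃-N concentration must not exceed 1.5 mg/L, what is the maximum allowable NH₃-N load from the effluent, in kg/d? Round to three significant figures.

Mass balance at the limit: 52.00·0.2900 + 9.100·Cₑ = 61.10·1.5 → Cₑ = 8.414 mg/L.
Load = 9.100 m³/s × 8.414 g/m³ × 86 400 s/d = 6616 kg/d.

6620 kg/d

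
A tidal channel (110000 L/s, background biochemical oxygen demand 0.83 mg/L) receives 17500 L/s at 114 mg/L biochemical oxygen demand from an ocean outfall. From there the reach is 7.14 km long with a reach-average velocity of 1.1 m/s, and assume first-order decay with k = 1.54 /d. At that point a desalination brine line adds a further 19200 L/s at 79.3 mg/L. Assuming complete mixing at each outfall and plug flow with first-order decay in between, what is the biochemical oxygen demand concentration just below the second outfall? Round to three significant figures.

Conservation of mass: C = (110000·0.8300 + 17500·114.0) / 127500 = 2086000/127500 = 16.36 mg/L; combined flow 127500 L/s.
Travel time t = 7.14·1000 / 1.1 = 6491 s = 1.803 h.
After decay, C = 16.36 × e^(−kt) = 16.36 × 0.8907 = 14.58 mg/L.
At the second outfall, C = (127500·14.58 + 19200·79.30) / (127500 + 19200) = 23.05 mg/L.

23.0 mg/L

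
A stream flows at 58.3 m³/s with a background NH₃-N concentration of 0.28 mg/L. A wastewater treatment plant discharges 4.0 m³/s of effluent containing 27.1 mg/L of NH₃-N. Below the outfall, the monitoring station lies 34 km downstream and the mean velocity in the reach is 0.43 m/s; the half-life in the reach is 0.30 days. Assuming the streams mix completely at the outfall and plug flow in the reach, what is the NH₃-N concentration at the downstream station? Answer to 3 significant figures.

0.242 mg/L

Mixed concentration C = ΣQC/ΣQ = (58.30·0.2800 + 4.000·27.10) / 62.30 = 124.7/62.30 = 2.002 mg/L.
Travel time t = 34·1000 / 0.43 = 79070 s = 21.96 h.
Half-life 0.30 d → k = ln 2 / 0.30 = 2.310 d⁻¹.
Decay over the reach: 2.002·exp(−kt) = 2.002·0.1207 = 0.2416 mg/L.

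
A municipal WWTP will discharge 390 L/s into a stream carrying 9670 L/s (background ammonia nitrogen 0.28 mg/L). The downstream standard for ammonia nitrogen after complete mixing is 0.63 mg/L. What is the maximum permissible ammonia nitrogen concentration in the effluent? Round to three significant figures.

At the limit, (Qr·Cr + Qe·Cₑ)/(Qr + Qe) = 0.63:
Cₑ = (10060·0.63 − 9670·0.2800) / 390.0 = 9.308 mg/L.

9.31 mg/L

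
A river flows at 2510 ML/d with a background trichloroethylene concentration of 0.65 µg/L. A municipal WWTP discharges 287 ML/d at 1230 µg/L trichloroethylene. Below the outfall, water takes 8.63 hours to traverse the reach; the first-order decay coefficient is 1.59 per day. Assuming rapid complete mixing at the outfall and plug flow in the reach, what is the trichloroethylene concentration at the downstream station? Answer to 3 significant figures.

71.6 µg/L

Mixed concentration C = ΣQC/ΣQ = (2510·0.6500 + 287.0·1230) / 2797 = 354600/2797 = 126.8 µg/L.
First-order decay: C = 126.8·exp(−k·t) = 126.8·0.5645 = 71.58 µg/L.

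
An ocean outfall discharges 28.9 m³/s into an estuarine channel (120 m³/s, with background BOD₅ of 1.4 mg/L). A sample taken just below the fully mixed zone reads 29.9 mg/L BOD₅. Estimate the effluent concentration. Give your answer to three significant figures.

148 mg/L

Mass balance: 120.0·1.400 + 28.90·Cₑ = 148.9·29.90
→ Cₑ = (148.9·29.90 − 120.0·1.400) / 28.90 = 148.2 mg/L.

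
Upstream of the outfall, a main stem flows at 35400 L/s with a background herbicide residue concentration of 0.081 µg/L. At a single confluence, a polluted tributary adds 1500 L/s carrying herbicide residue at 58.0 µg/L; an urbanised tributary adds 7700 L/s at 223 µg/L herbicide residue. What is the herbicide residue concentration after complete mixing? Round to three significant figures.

40.5 µg/L

Mass balance: C = (35400·0.08100 + 1500·58.00 + 7700·223.0) / 44600 = 1807000/44600 = 40.51 µg/L.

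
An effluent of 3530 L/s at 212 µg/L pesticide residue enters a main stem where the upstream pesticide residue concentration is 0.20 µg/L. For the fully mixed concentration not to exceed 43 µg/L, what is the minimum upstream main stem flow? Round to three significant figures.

Set C_mix = 43: (Q·0.2000 + 3530·212.0) / (Q + 3530) = 43
→ Q = 3530·(212.0 − 43)/(43 − 0.2000) = 13940 L/s.

13900 L/s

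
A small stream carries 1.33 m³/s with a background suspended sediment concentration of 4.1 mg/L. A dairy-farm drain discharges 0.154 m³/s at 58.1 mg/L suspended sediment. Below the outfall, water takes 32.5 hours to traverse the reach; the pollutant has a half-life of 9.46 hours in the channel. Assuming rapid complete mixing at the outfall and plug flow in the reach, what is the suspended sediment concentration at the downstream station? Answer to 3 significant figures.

0.897 mg/L

Mass balance: C = (1.330·4.100 + 0.1540·58.10) / 1.484 = 14.40/1.484 = 9.704 mg/L.
Half-life 9.46 h → k = ln 2 / 9.46 = 0.07327 h⁻¹ = 1.759 d⁻¹.
Decay over the reach: 9.704·exp(−kt) = 9.704·0.09243 = 0.8969 mg/L.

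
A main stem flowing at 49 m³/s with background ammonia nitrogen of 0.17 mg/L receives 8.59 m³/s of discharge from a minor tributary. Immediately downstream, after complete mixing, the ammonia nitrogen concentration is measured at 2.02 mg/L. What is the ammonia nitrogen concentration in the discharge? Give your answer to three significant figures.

12.6 mg/L

Mass balance: 49.00·0.1700 + 8.590·Cₑ = 57.59·2.020
→ Cₑ = (57.59·2.020 − 49.00·0.1700) / 8.590 = 12.57 mg/L.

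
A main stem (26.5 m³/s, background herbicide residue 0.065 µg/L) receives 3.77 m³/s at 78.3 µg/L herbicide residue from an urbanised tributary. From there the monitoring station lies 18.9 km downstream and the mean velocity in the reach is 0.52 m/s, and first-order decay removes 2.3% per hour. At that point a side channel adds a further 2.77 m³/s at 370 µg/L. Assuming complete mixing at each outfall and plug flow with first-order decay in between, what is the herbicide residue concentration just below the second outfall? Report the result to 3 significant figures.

38.1 µg/L

Mass balance: C = (26.50·0.06500 + 3.770·78.30) / 30.27 = 296.9/30.27 = 9.809 µg/L; combined flow 30.27 m³/s.
Travel time t = 18.9·1000 / 0.52 = 36350 s = 10.10 h.
2.3%/h lost → k = −ln(1 − 0.023) = 0.02327 h⁻¹.
Applying C = C₀e^(−kt): 9.809 × 0.7906 = 7.755 µg/L.
Second outfall: C = (30.27·7.755 + 2.770·370.0)/33.04 = 38.12 µg/L.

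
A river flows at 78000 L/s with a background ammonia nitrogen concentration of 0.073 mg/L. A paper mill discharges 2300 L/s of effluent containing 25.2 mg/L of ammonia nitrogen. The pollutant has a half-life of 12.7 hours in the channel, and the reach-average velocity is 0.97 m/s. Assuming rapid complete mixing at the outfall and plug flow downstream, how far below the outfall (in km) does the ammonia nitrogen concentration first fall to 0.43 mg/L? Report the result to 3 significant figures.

39.1 km

After mixing, C = (78000·0.07300 + 2300·25.20) / 80300 = 63650/80300 = 0.7927 mg/L.
Half-life 12.7 h → k = ln 2 / 12.7 = 0.05458 h⁻¹ = 1.310 d⁻¹.
Set 0.7927·exp(−k·t) = 0.43 → t = ln(0.7927/0.43)/k = 40350 s = 11.21 h.
Distance = v·t = 0.97·40350 = 39130 m = 39.13 km.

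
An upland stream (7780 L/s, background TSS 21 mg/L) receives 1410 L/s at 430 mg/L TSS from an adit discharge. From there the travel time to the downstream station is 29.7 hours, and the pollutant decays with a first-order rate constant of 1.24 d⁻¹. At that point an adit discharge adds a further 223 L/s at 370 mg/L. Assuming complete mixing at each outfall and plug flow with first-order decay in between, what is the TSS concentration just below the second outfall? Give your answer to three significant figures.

Flow-weighted average: C = (7780·21.00 + 1410·430.0) / 9190 = 769700/9190 = 83.75 mg/L; combined flow 9190 L/s.
Applying C = C₀e^(−kt): 83.75 × 0.2156 = 18.05 mg/L.
At the second outfall, C = (9190·18.05 + 223.0·370.0) / (9190 + 223.0) = 26.39 mg/L.

26.4 mg/L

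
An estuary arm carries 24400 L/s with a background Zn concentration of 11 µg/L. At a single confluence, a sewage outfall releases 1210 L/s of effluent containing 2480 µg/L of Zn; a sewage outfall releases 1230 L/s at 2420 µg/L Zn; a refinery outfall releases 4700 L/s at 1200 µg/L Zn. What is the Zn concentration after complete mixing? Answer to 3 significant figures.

377 µg/L

Flow-weighted average: C = (24400·11.00 + 1210·2480 + 1230·2420 + 4700·1200) / 31540 = 11890000/31540 = 376.8 µg/L.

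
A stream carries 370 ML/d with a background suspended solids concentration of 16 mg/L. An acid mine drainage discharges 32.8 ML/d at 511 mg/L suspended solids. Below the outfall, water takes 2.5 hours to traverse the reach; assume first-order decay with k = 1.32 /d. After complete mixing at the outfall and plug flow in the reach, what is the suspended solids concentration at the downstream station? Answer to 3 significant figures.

49.1 mg/L

After mixing, C = (370.0·16.00 + 32.80·511.0) / 402.8 = 22680/402.8 = 56.31 mg/L.
After decay, C = 56.31 × e^(−kt) = 56.31 × 0.8715 = 49.07 mg/L.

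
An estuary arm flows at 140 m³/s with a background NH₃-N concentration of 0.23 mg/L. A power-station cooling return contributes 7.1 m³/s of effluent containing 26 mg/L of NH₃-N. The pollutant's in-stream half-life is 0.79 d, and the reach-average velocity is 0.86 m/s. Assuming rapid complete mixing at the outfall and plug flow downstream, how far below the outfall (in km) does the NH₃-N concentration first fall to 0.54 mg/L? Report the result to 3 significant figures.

85.0 km

Conservation of mass: C = (140.0·0.2300 + 7.100·26.00) / 147.1 = 216.8/147.1 = 1.474 mg/L.
Half-life 0.79 d → k = ln 2 / 0.79 = 0.8774 d⁻¹.
Set 1.474·exp(−k·t) = 0.54 → t = ln(1.474/0.54)/k = 98870 s = 27.46 h.
Distance = v·t = 0.86·98870 = 85030 m = 85.03 km.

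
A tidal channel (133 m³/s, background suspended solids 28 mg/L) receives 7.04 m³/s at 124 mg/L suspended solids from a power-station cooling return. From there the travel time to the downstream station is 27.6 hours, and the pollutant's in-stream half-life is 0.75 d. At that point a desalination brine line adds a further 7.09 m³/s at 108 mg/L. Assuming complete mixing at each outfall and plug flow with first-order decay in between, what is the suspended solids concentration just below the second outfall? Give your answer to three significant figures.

After mixing, C = (133.0·28.00 + 7.040·124.0) / 140.0 = 4597/140.0 = 32.83 mg/L; combined flow 140.0 m³/s.
Half-life 0.75 d → k = ln 2 / 0.75 = 0.9242 d⁻¹.
Decay over the reach: 32.83·exp(−kt) = 32.83·0.3455 = 11.34 mg/L.
At the second outfall, C = (140.0·11.34 + 7.090·108.0) / (140.0 + 7.090) = 16.00 mg/L.

16.0 mg/L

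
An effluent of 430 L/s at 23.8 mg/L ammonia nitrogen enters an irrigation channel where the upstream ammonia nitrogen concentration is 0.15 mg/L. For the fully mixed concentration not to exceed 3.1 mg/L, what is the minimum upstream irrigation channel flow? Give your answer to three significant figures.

Set C_mix = 3.1: (Q·0.1500 + 430.0·23.80) / (Q + 430.0) = 3.1
→ Q = 430.0·(23.80 − 3.1)/(3.1 − 0.1500) = 3017 L/s.

3020 L/s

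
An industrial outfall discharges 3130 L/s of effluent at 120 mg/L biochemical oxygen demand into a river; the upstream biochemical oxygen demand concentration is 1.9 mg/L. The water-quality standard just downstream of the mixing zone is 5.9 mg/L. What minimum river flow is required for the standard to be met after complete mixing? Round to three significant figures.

89300 L/s

Set C_mix = 5.9: (Q·1.900 + 3130·120.0) / (Q + 3130) = 5.9
→ Q = 3130·(120.0 − 5.9)/(5.9 − 1.900) = 89280 L/s.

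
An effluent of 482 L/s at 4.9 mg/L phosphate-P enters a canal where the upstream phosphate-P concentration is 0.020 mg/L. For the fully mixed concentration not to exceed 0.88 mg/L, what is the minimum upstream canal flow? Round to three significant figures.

2250 L/s

Set C_mix = 0.88: (Q·0.02000 + 482.0·4.900) / (Q + 482.0) = 0.88
→ Q = 482.0·(4.900 − 0.88)/(0.88 − 0.02000) = 2253 L/s.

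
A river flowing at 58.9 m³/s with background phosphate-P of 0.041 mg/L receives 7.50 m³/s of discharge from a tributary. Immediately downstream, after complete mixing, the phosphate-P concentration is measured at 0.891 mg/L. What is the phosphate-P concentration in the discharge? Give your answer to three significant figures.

Mass balance: 58.90·0.04100 + 7.500·Cₑ = 66.40·0.8910
→ Cₑ = (66.40·0.8910 − 58.90·0.04100) / 7.500 = 7.566 mg/L.

7.57 mg/L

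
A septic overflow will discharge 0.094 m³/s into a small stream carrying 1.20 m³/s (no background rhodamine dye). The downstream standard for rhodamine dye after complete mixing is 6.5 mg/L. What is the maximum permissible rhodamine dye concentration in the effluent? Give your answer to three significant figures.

At the limit, (Qr·Cr + Qe·Cₑ)/(Qr + Qe) = 6.5:
Cₑ = (1.294·6.5 − 1.200·0) / 0.09400 = 89.48 mg/L.

89.5 mg/L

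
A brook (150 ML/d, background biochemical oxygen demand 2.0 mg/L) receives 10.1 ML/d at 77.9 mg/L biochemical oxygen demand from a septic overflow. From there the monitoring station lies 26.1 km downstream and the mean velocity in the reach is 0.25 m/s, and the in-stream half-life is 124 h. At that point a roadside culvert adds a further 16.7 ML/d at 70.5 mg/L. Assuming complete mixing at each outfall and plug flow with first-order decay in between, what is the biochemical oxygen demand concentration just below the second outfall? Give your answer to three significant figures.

11.9 mg/L

Mixed concentration C = ΣQC/ΣQ = (150.0·2.000 + 10.10·77.90) / 160.1 = 1087/160.1 = 6.788 mg/L; combined flow 160.1 ML/d.
Travel time t = 26.1·1000 / 0.25 = 104400 s = 29.00 h.
Half-life 124 h → k = ln 2 / 124 = 0.005590 h⁻¹ = 0.1342 d⁻¹.
Decay over the reach: 6.788·exp(−kt) = 6.788·0.8504 = 5.772 mg/L.
At the second outfall, C = (160.1·5.772 + 16.70·70.50) / (160.1 + 16.70) = 11.89 mg/L.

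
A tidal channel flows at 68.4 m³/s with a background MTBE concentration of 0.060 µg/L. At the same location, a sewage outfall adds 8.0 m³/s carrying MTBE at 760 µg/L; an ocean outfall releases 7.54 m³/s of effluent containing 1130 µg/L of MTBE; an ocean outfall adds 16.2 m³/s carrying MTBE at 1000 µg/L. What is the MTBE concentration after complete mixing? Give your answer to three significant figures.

308 µg/L

Mixed concentration C = ΣQC/ΣQ = (68.40·0.06000 + 8.000·760.0 + 7.540·1130 + 16.20·1000) / 100.1 = 30800/100.1 = 307.6 µg/L.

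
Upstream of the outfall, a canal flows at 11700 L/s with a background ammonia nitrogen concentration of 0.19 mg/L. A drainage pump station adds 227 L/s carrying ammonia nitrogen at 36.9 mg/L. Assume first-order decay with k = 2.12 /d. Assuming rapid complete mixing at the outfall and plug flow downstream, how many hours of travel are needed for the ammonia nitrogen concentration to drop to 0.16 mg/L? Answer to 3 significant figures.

Mass balance: C = (11700·0.1900 + 227.0·36.90) / 11930 = 10600/11930 = 0.8887 mg/L.
0.8887·exp(−k·t) = 0.16 → t = ln(0.8887/0.16)/k = 69880 s = 19.41 h.

19.4 h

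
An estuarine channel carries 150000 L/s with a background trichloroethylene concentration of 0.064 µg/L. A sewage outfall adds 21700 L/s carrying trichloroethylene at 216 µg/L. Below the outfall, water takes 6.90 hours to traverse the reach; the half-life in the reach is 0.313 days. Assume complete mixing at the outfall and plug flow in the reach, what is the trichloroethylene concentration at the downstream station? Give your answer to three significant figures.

Conservation of mass: C = (150000·0.06400 + 21700·216.0) / 171700 = 4697000/171700 = 27.35 µg/L.
Half-life 0.313 d → k = ln 2 / 0.313 = 2.215 d⁻¹.
First-order decay: C = 27.35·exp(−k·t) = 27.35·0.5290 = 14.47 µg/L.

14.5 µg/L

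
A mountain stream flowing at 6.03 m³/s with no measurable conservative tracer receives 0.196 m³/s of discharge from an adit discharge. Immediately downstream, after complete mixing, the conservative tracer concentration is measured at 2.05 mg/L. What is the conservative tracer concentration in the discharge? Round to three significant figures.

Mass balance: 6.030·0 + 0.1960·Cₑ = 6.226·2.050
→ Cₑ = (6.226·2.050 − 6.030·0) / 0.1960 = 65.12 mg/L.

65.1 mg/L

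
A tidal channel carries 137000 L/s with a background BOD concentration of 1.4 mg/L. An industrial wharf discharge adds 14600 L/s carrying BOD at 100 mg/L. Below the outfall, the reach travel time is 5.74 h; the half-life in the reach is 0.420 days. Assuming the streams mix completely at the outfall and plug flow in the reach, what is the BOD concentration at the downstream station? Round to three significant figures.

Conservation of mass: C = (137000·1.400 + 14600·100.0) / 151600 = 1652000/151600 = 10.90 mg/L.
Half-life 0.420 d → k = ln 2 / 0.420 = 1.650 d⁻¹.
First-order decay: C = 10.90·exp(−k·t) = 10.90·0.6739 = 7.342 mg/L.

7.34 mg/L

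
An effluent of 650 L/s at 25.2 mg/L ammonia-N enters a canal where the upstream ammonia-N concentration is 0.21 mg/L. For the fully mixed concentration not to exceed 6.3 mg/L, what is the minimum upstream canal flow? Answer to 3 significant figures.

Set C_mix = 6.3: (Q·0.2100 + 650.0·25.20) / (Q + 650.0) = 6.3
→ Q = 650.0·(25.20 − 6.3)/(6.3 − 0.2100) = 2017 L/s.

2020 L/s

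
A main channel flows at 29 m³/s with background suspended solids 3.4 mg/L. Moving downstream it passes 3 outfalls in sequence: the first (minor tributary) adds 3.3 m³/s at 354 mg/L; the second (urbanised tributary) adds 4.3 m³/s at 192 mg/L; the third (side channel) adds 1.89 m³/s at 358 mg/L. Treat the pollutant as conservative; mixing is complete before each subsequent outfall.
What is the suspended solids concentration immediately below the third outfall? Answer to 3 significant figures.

After outfall 1: Q = 29.00 + 3.300 = 32.30 m³/s; C = (29.00·3.400 + 3.300·354.0)/32.30 = 39.22 mg/L.
After outfall 2: Q = 32.30 + 4.300 = 36.60 m³/s; C = (32.30·39.22 + 4.300·192.0)/36.60 = 57.17 mg/L.
After outfall 3: Q = 36.60 + 1.890 = 38.49 m³/s; C = (36.60·57.17 + 1.890·358.0)/38.49 = 71.94 mg/L.

71.9 mg/L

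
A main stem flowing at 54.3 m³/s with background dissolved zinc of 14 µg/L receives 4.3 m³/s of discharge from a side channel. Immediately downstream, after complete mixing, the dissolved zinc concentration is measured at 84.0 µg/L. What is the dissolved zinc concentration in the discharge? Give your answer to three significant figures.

968 µg/L

Mass balance: 54.30·14.00 + 4.300·Cₑ = 58.60·84.00
→ Cₑ = (58.60·84.00 − 54.30·14.00) / 4.300 = 968.0 µg/L.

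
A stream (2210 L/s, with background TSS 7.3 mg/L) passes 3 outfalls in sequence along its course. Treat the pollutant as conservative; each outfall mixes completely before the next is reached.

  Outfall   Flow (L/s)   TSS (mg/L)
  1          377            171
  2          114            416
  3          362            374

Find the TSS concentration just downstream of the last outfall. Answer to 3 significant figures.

86.0 mg/L

Outfall 1: combined Q = 2587 L/s; C = (2210·7.300 + 377.0·171.0)/2587 = 31.16 mg/L.
Outfall 2: combined Q = 2701 L/s; C = (2587·31.16 + 114.0·416.0)/2701 = 47.40 mg/L.
Outfall 3: combined Q = 3063 L/s; C = (2701·47.40 + 362.0·374.0)/3063 = 86.00 mg/L.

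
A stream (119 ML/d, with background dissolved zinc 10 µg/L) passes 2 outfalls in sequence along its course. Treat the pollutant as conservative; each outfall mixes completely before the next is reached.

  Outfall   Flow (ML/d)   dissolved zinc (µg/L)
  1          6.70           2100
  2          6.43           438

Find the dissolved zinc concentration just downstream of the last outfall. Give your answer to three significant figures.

Below outfall 1: Q → 125.7 ML/d, C = (119.0·10.00 + 6.700·2100)/125.7 = 121.4 µg/L.
Below outfall 2: Q → 132.1 ML/d, C = (125.7·121.4 + 6.430·438.0)/132.1 = 136.8 µg/L.

137 µg/L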